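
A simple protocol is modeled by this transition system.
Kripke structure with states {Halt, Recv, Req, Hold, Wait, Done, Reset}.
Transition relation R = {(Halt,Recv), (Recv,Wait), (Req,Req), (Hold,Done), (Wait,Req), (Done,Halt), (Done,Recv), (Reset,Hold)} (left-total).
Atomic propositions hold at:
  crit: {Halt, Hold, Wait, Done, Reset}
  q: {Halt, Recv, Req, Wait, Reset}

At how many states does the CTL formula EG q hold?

4

EG q: greatest fixpoint, start Z0 = {Halt, Recv, Req, Wait, Reset}, keep only states in Sat with some successor in Z. Z1 = {Halt, Recv, Req, Wait}; fixed.
Sat(EG q) = {Halt, Recv, Req, Wait}
|Sat(EG q)| = |{Halt, Recv, Req, Wait}| = 4.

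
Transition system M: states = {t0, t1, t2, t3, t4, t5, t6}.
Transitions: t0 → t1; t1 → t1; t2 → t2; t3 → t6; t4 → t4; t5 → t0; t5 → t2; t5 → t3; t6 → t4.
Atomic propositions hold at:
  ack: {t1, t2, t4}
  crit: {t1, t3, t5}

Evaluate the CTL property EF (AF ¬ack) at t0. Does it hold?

Sat(¬ack) = {t0, t3, t5, t6}
AF ¬ack: least fixpoint, start Z0 = {t0, t3, t5, t6}, add states with every successor in Z. Already a fixed point.
Sat(AF ¬ack) = {t0, t3, t5, t6}
EF (AF ¬ack): least fixpoint, start Z0 = {t0, t3, t5, t6}, add states with some successor in Z. Already a fixed point.
Sat(EF (AF ¬ack)) = {t0, t3, t5, t6}
t0 ∈ Sat(EF (AF ¬ack)) = {t0, t3, t5, t6}, so the formula holds at t0.

Yes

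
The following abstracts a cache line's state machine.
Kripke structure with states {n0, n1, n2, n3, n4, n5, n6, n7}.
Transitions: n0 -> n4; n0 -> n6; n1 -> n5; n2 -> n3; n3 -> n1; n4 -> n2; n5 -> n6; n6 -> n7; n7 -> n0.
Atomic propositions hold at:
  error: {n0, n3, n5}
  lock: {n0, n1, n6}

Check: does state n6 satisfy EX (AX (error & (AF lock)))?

AF lock: least fixpoint, start Z0 = {n0, n1, n6}, add states with every successor in Z. Z1 = {n0, n1, n3, n5, n6, n7}; Z2 = {n0, n1, n2, n3, n5, n6, n7}; Z3 = {n0, n1, n2, n3, n4, n5, n6, n7}; fixed.
Sat(AF lock) = {n0, n1, n2, n3, n4, n5, n6, n7}
Sat(error & (AF lock)) = {n0, n3, n5}
Sat(AX (error & (AF lock))) = {s : every successor in {n0, n3, n5}} = {n1, n2, n7}
Sat(EX (AX (error & (AF lock)))) = {s : some successor in {n1, n2, n7}} = {n3, n4, n6}
n6 ∈ Sat(EX (AX (error & (AF lock)))) = {n3, n4, n6}, so the formula holds at n6.

Yes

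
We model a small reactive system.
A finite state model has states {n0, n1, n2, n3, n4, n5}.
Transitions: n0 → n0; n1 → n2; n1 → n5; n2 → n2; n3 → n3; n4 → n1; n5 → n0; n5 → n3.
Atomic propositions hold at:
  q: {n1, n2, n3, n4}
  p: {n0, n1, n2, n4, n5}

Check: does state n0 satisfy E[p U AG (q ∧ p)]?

Sat(q ∧ p) = {n1, n2, n4}
AG (q ∧ p): greatest fixpoint, start Z0 = {n1, n2, n4}, keep only states in Sat with every successor in Z. Z1 = {n2, n4}; Z2 = {n2}; fixed.
Sat(AG (q ∧ p)) = {n2}
E[p U AG (q ∧ p)]: least fixpoint, start Z0 = Sat(AG (q ∧ p)) = {n2}, add states in Sat(p) with some successor in Z. Z1 = {n1, n2}; Z2 = {n1, n2, n4}; fixed.
Sat(E[p U AG (q ∧ p)]) = {n1, n2, n4}
n0 ∉ Sat(E[p U AG (q ∧ p)]) = {n1, n2, n4}, so the formula does not hold at n0.

No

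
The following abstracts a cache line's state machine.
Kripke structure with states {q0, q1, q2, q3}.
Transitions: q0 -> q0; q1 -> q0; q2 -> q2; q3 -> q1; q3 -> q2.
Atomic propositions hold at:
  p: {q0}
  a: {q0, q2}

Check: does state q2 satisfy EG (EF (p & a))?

Sat(p & a) = {q0}
EF (p & a): least fixpoint, start Z0 = {q0}, add states with some successor in Z. Z1 = {q0, q1}; Z2 = {q0, q1, q3}; fixed.
Sat(EF (p & a)) = {q0, q1, q3}
EG (EF (p & a)): greatest fixpoint, start Z0 = {q0, q1, q3}, keep only states in Sat with some successor in Z. Already a fixed point.
Sat(EG (EF (p & a))) = {q0, q1, q3}
q2 ∉ Sat(EG (EF (p & a))) = {q0, q1, q3}, so the formula does not hold at q2.

No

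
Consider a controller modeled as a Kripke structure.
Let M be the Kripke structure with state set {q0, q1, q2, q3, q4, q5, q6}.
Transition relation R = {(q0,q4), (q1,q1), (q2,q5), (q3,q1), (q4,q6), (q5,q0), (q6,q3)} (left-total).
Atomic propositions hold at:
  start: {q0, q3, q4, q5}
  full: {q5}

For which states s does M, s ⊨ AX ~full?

Sat(~full) = {q0, q1, q2, q3, q4, q6}
Sat(AX ~full) = {s : every successor in {q0, q1, q2, q3, q4, q6}} = {q0, q1, q3, q4, q5, q6}

{q0, q1, q3, q4, q5, q6}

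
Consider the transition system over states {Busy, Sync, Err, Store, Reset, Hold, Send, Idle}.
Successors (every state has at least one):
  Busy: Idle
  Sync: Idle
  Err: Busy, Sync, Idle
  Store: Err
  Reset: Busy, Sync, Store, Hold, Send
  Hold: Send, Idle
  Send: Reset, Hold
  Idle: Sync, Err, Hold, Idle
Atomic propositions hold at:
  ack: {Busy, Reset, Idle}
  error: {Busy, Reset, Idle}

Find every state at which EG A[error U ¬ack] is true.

Sat(¬ack) = {Sync, Err, Store, Hold, Send}
A[error U ¬ack]: least fixpoint, start Z0 = Sat(¬ack) = {Sync, Err, Store, Hold, Send}, add states in Sat(error) with every successor in Z. Already a fixed point.
Sat(A[error U ¬ack]) = {Sync, Err, Store, Hold, Send}
EG A[error U ¬ack]: greatest fixpoint, start Z0 = {Sync, Err, Store, Hold, Send}, keep only states in Sat with some successor in Z. Z1 = {Err, Store, Hold, Send}; Z2 = {Store, Hold, Send}; Z3 = {Hold, Send}; fixed.
Sat(EG A[error U ¬ack]) = {Hold, Send}

{Hold, Send}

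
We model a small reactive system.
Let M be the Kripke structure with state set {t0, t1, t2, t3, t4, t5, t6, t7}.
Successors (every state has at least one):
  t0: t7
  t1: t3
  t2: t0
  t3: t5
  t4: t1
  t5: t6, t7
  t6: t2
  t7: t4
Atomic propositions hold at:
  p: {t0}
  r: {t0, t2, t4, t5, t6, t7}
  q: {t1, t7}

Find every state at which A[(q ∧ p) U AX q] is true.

{t0, t4}

Sat(q ∧ p) = ∅
Sat(AX q) = {s : every successor in {t1, t7}} = {t0, t4}
A[(q ∧ p) U AX q]: least fixpoint, start Z0 = Sat(AX q) = {t0, t4}, add states in Sat(q ∧ p) with every successor in Z. Already a fixed point.
Sat(A[(q ∧ p) U AX q]) = {t0, t4}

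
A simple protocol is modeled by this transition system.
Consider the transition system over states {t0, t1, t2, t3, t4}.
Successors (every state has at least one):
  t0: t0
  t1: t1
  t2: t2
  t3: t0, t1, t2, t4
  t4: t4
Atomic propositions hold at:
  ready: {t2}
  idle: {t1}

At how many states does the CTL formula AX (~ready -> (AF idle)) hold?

2

Sat(~ready) = {t0, t1, t3, t4}
AF idle: least fixpoint, start Z0 = {t1}, add states with every successor in Z. Already a fixed point.
Sat(AF idle) = {t1}
Sat(~ready -> (AF idle)) = {t1, t2}
Sat(AX (~ready -> (AF idle))) = {s : every successor in {t1, t2}} = {t1, t2}
|Sat(AX (~ready -> (AF idle)))| = |{t1, t2}| = 2.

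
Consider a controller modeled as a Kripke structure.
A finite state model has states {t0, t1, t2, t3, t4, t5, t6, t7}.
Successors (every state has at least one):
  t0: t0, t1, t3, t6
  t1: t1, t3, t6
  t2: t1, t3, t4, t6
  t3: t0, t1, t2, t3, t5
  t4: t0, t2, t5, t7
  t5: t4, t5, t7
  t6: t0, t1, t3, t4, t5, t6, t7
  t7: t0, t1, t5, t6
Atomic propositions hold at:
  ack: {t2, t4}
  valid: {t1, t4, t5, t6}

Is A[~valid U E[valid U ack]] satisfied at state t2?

Yes

Sat(~valid) = {t0, t2, t3, t7}
E[valid U ack]: least fixpoint, start Z0 = Sat(ack) = {t2, t4}, add states in Sat(valid) with some successor in Z. Z1 = {t2, t4, t5, t6}; Z2 = {t1, t2, t4, t5, t6}; fixed.
Sat(E[valid U ack]) = {t1, t2, t4, t5, t6}
A[~valid U E[valid U ack]]: least fixpoint, start Z0 = Sat(E[valid U ack]) = {t1, t2, t4, t5, t6}, add states in Sat(~valid) with every successor in Z. Already a fixed point.
Sat(A[~valid U E[valid U ack]]) = {t1, t2, t4, t5, t6}
t2 ∈ Sat(A[~valid U E[valid U ack]]) = {t1, t2, t4, t5, t6}, so the formula holds at t2.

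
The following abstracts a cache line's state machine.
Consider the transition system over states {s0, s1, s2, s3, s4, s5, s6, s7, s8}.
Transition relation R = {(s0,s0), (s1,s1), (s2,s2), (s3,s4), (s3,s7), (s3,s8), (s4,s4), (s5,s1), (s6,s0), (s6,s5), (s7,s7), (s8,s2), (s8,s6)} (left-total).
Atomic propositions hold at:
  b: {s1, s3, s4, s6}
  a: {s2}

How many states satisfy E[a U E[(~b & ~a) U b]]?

Sat(~b) = {s0, s2, s5, s7, s8}
Sat(~a) = {s0, s1, s3, s4, s5, s6, s7, s8}
Sat(~b & ~a) = {s0, s5, s7, s8}
E[(~b & ~a) U b]: least fixpoint, start Z0 = Sat(b) = {s1, s3, s4, s6}, add states in Sat(~b & ~a) with some successor in Z. Z1 = {s1, s3, s4, s5, s6, s8}; fixed.
Sat(E[(~b & ~a) U b]) = {s1, s3, s4, s5, s6, s8}
E[a U E[(~b & ~a) U b]]: least fixpoint, start Z0 = Sat(E[(~b & ~a) U b]) = {s1, s3, s4, s5, s6, s8}, add states in Sat(a) with some successor in Z. Already a fixed point.
Sat(E[a U E[(~b & ~a) U b]]) = {s1, s3, s4, s5, s6, s8}
|Sat(E[a U E[(~b & ~a) U b]])| = |{s1, s3, s4, s5, s6, s8}| = 6.

6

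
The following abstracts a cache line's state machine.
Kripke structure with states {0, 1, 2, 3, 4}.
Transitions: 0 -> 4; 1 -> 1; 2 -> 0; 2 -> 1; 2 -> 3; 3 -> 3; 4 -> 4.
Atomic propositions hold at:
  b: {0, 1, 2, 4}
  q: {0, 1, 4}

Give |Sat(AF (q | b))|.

4

Sat(q | b) = {0, 1, 2, 4}
AF (q | b): least fixpoint, start Z0 = {0, 1, 2, 4}, add states with every successor in Z. Already a fixed point.
Sat(AF (q | b)) = {0, 1, 2, 4}
|Sat(AF (q | b))| = |{0, 1, 2, 4}| = 4.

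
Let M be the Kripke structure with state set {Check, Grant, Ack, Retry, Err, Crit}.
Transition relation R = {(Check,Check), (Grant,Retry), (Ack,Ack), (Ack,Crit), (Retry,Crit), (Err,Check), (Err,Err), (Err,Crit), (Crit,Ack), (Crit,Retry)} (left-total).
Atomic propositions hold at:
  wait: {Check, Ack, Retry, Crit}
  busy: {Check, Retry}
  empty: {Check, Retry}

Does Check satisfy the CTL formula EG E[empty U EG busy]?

EG busy: greatest fixpoint, start Z0 = {Check, Retry}, keep only states in Sat with some successor in Z. Z1 = {Check}; fixed.
Sat(EG busy) = {Check}
E[empty U EG busy]: least fixpoint, start Z0 = Sat(EG busy) = {Check}, add states in Sat(empty) with some successor in Z. Already a fixed point.
Sat(E[empty U EG busy]) = {Check}
EG E[empty U EG busy]: greatest fixpoint, start Z0 = {Check}, keep only states in Sat with some successor in Z. Already a fixed point.
Sat(EG E[empty U EG busy]) = {Check}
Check ∈ Sat(EG E[empty U EG busy]) = {Check}, so the formula holds at Check.

Yes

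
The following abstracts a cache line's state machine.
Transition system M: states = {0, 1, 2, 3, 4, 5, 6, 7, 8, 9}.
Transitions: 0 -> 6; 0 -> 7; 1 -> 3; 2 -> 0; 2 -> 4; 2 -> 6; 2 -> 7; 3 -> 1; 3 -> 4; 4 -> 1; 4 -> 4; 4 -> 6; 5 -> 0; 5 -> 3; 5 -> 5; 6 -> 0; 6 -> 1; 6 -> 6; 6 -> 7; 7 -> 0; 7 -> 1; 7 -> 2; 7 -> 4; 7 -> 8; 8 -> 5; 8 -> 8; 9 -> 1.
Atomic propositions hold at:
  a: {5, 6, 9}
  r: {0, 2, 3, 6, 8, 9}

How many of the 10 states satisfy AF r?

7

AF r: least fixpoint, start Z0 = {0, 2, 3, 6, 8, 9}, add states with every successor in Z. Z1 = {0, 1, 2, 3, 6, 8, 9}; fixed.
Sat(AF r) = {0, 1, 2, 3, 6, 8, 9}
|Sat(AF r)| = |{0, 1, 2, 3, 6, 8, 9}| = 7.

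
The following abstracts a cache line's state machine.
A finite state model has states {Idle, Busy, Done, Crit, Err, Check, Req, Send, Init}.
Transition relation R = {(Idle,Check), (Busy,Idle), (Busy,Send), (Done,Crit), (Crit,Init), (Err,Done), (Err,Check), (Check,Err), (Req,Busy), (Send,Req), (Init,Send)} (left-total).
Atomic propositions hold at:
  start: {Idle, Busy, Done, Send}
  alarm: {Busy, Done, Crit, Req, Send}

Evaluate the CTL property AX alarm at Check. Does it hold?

Sat(AX alarm) = {s : every successor in {Busy, Done, Crit, Req, Send}} = {Done, Req, Send, Init}
Check ∉ Sat(AX alarm) = {Done, Req, Send, Init}, so the formula does not hold at Check.

No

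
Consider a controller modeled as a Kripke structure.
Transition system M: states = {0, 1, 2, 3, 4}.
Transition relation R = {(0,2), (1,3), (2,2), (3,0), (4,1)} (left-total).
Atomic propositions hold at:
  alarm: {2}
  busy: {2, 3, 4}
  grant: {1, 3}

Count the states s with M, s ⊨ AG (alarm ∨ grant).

Sat(alarm ∨ grant) = {1, 2, 3}
AG (alarm ∨ grant): greatest fixpoint, start Z0 = {1, 2, 3}, keep only states in Sat with every successor in Z. Z1 = {1, 2}; Z2 = {2}; fixed.
Sat(AG (alarm ∨ grant)) = {2}
|Sat(AG (alarm ∨ grant))| = |{2}| = 1.

1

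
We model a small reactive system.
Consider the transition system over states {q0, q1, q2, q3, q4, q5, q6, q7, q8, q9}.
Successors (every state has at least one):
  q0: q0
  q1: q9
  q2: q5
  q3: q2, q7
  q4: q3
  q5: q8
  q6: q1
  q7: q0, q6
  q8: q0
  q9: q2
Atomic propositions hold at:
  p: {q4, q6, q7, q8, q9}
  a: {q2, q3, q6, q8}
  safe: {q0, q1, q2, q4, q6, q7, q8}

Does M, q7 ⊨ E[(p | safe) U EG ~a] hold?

Sat(p | safe) = {q0, q1, q2, q4, q6, q7, q8, q9}
Sat(~a) = {q0, q1, q4, q5, q7, q9}
EG ~a: greatest fixpoint, start Z0 = {q0, q1, q4, q5, q7, q9}, keep only states in Sat with some successor in Z. Z1 = {q0, q1, q7}; Z2 = {q0, q7}; fixed.
Sat(EG ~a) = {q0, q7}
E[(p | safe) U EG ~a]: least fixpoint, start Z0 = Sat(EG ~a) = {q0, q7}, add states in Sat(p | safe) with some successor in Z. Z1 = {q0, q7, q8}; fixed.
Sat(E[(p | safe) U EG ~a]) = {q0, q7, q8}
q7 ∈ Sat(E[(p | safe) U EG ~a]) = {q0, q7, q8}, so the formula holds at q7.

Yes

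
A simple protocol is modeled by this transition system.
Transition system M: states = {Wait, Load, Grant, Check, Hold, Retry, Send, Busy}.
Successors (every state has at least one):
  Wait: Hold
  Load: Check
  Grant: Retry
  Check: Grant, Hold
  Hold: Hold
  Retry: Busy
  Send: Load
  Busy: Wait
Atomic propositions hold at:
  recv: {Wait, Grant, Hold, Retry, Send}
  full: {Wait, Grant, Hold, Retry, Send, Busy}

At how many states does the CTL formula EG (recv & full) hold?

Sat(recv & full) = {Wait, Grant, Hold, Retry, Send}
EG (recv & full): greatest fixpoint, start Z0 = {Wait, Grant, Hold, Retry, Send}, keep only states in Sat with some successor in Z. Z1 = {Wait, Grant, Hold}; Z2 = {Wait, Hold}; fixed.
Sat(EG (recv & full)) = {Wait, Hold}
|Sat(EG (recv & full))| = |{Wait, Hold}| = 2.

2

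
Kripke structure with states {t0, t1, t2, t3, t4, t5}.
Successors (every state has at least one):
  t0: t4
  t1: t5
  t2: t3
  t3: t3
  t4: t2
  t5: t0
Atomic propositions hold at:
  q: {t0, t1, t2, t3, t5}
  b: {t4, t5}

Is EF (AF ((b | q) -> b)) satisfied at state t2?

Sat(b | q) = {t0, t1, t2, t3, t4, t5}
Sat((b | q) -> b) = {t4, t5}
AF ((b | q) -> b): least fixpoint, start Z0 = {t4, t5}, add states with every successor in Z. Z1 = {t0, t1, t4, t5}; fixed.
Sat(AF ((b | q) -> b)) = {t0, t1, t4, t5}
EF (AF ((b | q) -> b)): least fixpoint, start Z0 = {t0, t1, t4, t5}, add states with some successor in Z. Already a fixed point.
Sat(EF (AF ((b | q) -> b))) = {t0, t1, t4, t5}
t2 ∉ Sat(EF (AF ((b | q) -> b))) = {t0, t1, t4, t5}, so the formula does not hold at t2.

No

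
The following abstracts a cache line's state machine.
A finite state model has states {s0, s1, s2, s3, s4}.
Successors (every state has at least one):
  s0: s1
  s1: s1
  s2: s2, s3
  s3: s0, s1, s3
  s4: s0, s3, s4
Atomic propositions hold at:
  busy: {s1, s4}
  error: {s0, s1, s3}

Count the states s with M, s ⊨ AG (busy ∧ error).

Sat(busy ∧ error) = {s1}
AG (busy ∧ error): greatest fixpoint, start Z0 = {s1}, keep only states in Sat with every successor in Z. Already a fixed point.
Sat(AG (busy ∧ error)) = {s1}
|Sat(AG (busy ∧ error))| = |{s1}| = 1.

1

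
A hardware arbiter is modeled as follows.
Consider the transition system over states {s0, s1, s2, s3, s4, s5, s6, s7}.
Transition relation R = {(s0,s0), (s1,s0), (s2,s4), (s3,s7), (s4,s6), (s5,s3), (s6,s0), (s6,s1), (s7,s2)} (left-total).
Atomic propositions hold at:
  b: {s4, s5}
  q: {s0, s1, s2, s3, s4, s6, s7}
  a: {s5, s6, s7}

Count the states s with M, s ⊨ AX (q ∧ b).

1

Sat(q ∧ b) = {s4}
Sat(AX (q ∧ b)) = {s : every successor in {s4}} = {s2}
|Sat(AX (q ∧ b))| = |{s2}| = 1.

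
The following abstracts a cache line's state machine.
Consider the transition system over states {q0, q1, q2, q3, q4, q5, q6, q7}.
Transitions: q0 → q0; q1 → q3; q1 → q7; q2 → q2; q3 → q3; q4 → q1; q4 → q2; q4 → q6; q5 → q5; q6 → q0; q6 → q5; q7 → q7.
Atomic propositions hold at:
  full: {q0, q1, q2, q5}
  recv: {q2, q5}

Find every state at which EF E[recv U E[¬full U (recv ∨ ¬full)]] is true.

{q1, q2, q3, q4, q5, q6, q7}

Sat(¬full) = {q3, q4, q6, q7}
Sat(recv ∨ ¬full) = {q2, q3, q4, q5, q6, q7}
E[¬full U (recv ∨ ¬full)]: least fixpoint, start Z0 = Sat((recv ∨ ¬full)) = {q2, q3, q4, q5, q6, q7}, add states in Sat(¬full) with some successor in Z. Already a fixed point.
Sat(E[¬full U (recv ∨ ¬full)]) = {q2, q3, q4, q5, q6, q7}
E[recv U E[¬full U (recv ∨ ¬full)]]: least fixpoint, start Z0 = Sat(E[¬full U (recv ∨ ¬full)]) = {q2, q3, q4, q5, q6, q7}, add states in Sat(recv) with some successor in Z. Already a fixed point.
Sat(E[recv U E[¬full U (recv ∨ ¬full)]]) = {q2, q3, q4, q5, q6, q7}
EF E[recv U E[¬full U (recv ∨ ¬full)]]: least fixpoint, start Z0 = {q2, q3, q4, q5, q6, q7}, add states with some successor in Z. Z1 = {q1, q2, q3, q4, q5, q6, q7}; fixed.
Sat(EF E[recv U E[¬full U (recv ∨ ¬full)]]) = {q1, q2, q3, q4, q5, q6, q7}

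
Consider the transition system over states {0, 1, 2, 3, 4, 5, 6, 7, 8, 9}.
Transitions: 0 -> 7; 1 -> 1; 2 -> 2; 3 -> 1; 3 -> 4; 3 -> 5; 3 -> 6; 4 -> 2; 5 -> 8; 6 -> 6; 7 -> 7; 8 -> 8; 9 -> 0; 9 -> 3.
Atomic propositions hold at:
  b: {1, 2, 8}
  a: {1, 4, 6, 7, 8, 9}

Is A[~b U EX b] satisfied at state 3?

Sat(~b) = {0, 3, 4, 5, 6, 7, 9}
Sat(EX b) = {s : some successor in {1, 2, 8}} = {1, 2, 3, 4, 5, 8}
A[~b U EX b]: least fixpoint, start Z0 = Sat(EX b) = {1, 2, 3, 4, 5, 8}, add states in Sat(~b) with every successor in Z. Already a fixed point.
Sat(A[~b U EX b]) = {1, 2, 3, 4, 5, 8}
3 ∈ Sat(A[~b U EX b]) = {1, 2, 3, 4, 5, 8}, so the formula holds at 3.

Yes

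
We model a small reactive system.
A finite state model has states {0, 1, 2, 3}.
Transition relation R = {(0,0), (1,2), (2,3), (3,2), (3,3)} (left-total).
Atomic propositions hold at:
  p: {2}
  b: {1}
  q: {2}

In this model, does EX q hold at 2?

Sat(EX q) = {s : some successor in {2}} = {1, 3}
2 ∉ Sat(EX q) = {1, 3}, so the formula does not hold at 2.

No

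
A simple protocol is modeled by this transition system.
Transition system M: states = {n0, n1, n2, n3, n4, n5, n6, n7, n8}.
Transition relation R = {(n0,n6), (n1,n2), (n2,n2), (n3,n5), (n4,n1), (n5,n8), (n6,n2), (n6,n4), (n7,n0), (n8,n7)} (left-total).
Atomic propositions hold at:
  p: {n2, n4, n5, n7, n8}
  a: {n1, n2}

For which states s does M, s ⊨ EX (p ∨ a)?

Sat(p ∨ a) = {n1, n2, n4, n5, n7, n8}
Sat(EX (p ∨ a)) = {s : some successor in {n1, n2, n4, n5, n7, n8}} = {n1, n2, n3, n4, n5, n6, n8}

{n1, n2, n3, n4, n5, n6, n8}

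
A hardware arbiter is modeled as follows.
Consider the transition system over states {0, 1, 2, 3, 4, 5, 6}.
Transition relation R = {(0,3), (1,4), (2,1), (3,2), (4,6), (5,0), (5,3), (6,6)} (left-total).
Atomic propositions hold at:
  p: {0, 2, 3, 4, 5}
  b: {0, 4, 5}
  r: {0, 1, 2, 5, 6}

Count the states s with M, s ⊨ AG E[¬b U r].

Sat(¬b) = {1, 2, 3, 6}
E[¬b U r]: least fixpoint, start Z0 = Sat(r) = {0, 1, 2, 5, 6}, add states in Sat(¬b) with some successor in Z. Z1 = {0, 1, 2, 3, 5, 6}; fixed.
Sat(E[¬b U r]) = {0, 1, 2, 3, 5, 6}
AG E[¬b U r]: greatest fixpoint, start Z0 = {0, 1, 2, 3, 5, 6}, keep only states in Sat with every successor in Z. Z1 = {0, 2, 3, 5, 6}; Z2 = {0, 3, 5, 6}; Z3 = {0, 5, 6}; Z4 = {6}; fixed.
Sat(AG E[¬b U r]) = {6}
|Sat(AG E[¬b U r])| = |{6}| = 1.

1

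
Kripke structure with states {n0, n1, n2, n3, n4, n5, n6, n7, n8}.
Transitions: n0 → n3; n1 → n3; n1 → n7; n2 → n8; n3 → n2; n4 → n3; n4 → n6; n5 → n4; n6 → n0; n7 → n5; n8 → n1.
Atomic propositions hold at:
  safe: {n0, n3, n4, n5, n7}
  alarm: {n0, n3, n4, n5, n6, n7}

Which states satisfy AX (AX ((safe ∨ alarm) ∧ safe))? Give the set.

{n6, n7, n8}

Sat(safe ∨ alarm) = {n0, n3, n4, n5, n6, n7}
Sat((safe ∨ alarm) ∧ safe) = {n0, n3, n4, n5, n7}
Sat(AX ((safe ∨ alarm) ∧ safe)) = {s : every successor in {n0, n3, n4, n5, n7}} = {n0, n1, n5, n6, n7}
Sat(AX (AX ((safe ∨ alarm) ∧ safe))) = {s : every successor in {n0, n1, n5, n6, n7}} = {n6, n7, n8}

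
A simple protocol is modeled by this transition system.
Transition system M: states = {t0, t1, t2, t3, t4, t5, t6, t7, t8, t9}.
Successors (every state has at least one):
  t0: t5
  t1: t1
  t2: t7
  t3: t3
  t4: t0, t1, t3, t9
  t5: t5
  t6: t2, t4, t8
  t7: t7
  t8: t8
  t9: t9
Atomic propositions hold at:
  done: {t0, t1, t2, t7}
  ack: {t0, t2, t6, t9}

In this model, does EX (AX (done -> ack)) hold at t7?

Sat(done -> ack) = {t0, t2, t3, t4, t5, t6, t8, t9}
Sat(AX (done -> ack)) = {s : every successor in {t0, t2, t3, t4, t5, t6, t8, t9}} = {t0, t3, t5, t6, t8, t9}
Sat(EX (AX (done -> ack))) = {s : some successor in {t0, t3, t5, t6, t8, t9}} = {t0, t3, t4, t5, t6, t8, t9}
t7 ∉ Sat(EX (AX (done -> ack))) = {t0, t3, t4, t5, t6, t8, t9}, so the formula does not hold at t7.

No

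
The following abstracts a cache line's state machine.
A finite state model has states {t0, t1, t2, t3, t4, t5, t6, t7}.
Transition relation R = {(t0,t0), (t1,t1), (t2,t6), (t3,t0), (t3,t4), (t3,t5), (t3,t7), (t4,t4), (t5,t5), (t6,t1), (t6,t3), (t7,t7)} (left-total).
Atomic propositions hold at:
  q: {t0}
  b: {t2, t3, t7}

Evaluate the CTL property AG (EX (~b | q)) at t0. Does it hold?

Yes

Sat(~b) = {t0, t1, t4, t5, t6}
Sat(~b | q) = {t0, t1, t4, t5, t6}
Sat(EX (~b | q)) = {s : some successor in {t0, t1, t4, t5, t6}} = {t0, t1, t2, t3, t4, t5, t6}
AG (EX (~b | q)): greatest fixpoint, start Z0 = {t0, t1, t2, t3, t4, t5, t6}, keep only states in Sat with every successor in Z. Z1 = {t0, t1, t2, t4, t5, t6}; Z2 = {t0, t1, t2, t4, t5}; Z3 = {t0, t1, t4, t5}; fixed.
Sat(AG (EX (~b | q))) = {t0, t1, t4, t5}
t0 ∈ Sat(AG (EX (~b | q))) = {t0, t1, t4, t5}, so the formula holds at t0.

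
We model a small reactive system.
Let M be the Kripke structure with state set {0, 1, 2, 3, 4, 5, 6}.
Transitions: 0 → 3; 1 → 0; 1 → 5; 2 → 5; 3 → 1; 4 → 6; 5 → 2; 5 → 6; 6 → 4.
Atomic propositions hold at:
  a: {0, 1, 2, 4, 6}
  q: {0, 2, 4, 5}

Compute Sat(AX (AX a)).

{0, 2, 4, 6}

Sat(AX a) = {s : every successor in {0, 1, 2, 4, 6}} = {3, 4, 5, 6}
Sat(AX (AX a)) = {s : every successor in {3, 4, 5, 6}} = {0, 2, 4, 6}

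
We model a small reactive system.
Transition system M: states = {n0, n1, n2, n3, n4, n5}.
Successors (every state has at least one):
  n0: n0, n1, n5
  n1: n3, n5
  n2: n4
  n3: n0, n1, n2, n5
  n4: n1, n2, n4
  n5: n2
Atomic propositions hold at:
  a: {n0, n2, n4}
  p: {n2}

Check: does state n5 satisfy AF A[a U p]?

Yes

A[a U p]: least fixpoint, start Z0 = Sat(p) = {n2}, add states in Sat(a) with every successor in Z. Already a fixed point.
Sat(A[a U p]) = {n2}
AF A[a U p]: least fixpoint, start Z0 = {n2}, add states with every successor in Z. Z1 = {n2, n5}; fixed.
Sat(AF A[a U p]) = {n2, n5}
n5 ∈ Sat(AF A[a U p]) = {n2, n5}, so the formula holds at n5.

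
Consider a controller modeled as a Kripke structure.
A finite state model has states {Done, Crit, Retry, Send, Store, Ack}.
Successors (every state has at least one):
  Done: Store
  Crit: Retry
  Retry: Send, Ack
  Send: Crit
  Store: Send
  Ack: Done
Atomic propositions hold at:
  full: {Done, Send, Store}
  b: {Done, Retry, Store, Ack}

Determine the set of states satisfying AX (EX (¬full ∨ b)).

{Crit, Retry, Send, Store, Ack}

Sat(¬full) = {Crit, Retry, Ack}
Sat(¬full ∨ b) = {Done, Crit, Retry, Store, Ack}
Sat(EX (¬full ∨ b)) = {s : some successor in {Done, Crit, Retry, Store, Ack}} = {Done, Crit, Retry, Send, Ack}
Sat(AX (EX (¬full ∨ b))) = {s : every successor in {Done, Crit, Retry, Send, Ack}} = {Crit, Retry, Send, Store, Ack}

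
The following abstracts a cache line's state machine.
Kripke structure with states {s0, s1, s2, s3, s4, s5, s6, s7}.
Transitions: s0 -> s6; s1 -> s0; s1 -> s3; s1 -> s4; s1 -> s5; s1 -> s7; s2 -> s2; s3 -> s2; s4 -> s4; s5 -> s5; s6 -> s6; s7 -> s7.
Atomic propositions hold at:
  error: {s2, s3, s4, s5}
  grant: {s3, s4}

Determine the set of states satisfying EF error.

EF error: least fixpoint, start Z0 = {s2, s3, s4, s5}, add states with some successor in Z. Z1 = {s1, s2, s3, s4, s5}; fixed.
Sat(EF error) = {s1, s2, s3, s4, s5}

{s1, s2, s3, s4, s5}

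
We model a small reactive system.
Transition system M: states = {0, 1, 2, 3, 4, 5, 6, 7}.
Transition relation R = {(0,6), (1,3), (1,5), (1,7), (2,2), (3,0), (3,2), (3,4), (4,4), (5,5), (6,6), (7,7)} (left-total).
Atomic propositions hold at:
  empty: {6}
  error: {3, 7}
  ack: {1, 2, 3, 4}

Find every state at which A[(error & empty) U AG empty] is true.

{6}

Sat(error & empty) = ∅
AG empty: greatest fixpoint, start Z0 = {6}, keep only states in Sat with every successor in Z. Already a fixed point.
Sat(AG empty) = {6}
A[(error & empty) U AG empty]: least fixpoint, start Z0 = Sat(AG empty) = {6}, add states in Sat(error & empty) with every successor in Z. Already a fixed point.
Sat(A[(error & empty) U AG empty]) = {6}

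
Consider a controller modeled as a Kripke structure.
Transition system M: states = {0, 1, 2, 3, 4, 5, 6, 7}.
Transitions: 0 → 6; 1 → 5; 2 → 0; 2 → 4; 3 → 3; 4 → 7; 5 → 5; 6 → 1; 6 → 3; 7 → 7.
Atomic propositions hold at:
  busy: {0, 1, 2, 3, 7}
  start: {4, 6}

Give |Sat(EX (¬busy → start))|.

Sat(¬busy) = {4, 5, 6}
Sat(¬busy → start) = {0, 1, 2, 3, 4, 6, 7}
Sat(EX (¬busy → start)) = {s : some successor in {0, 1, 2, 3, 4, 6, 7}} = {0, 2, 3, 4, 6, 7}
|Sat(EX (¬busy → start))| = |{0, 2, 3, 4, 6, 7}| = 6.

6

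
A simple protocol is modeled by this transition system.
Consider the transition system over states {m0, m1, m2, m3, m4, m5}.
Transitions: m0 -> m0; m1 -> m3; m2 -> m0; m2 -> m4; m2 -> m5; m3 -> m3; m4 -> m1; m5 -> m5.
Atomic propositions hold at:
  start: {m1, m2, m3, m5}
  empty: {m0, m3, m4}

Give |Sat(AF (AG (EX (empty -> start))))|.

Sat(empty -> start) = {m1, m2, m3, m5}
Sat(EX (empty -> start)) = {s : some successor in {m1, m2, m3, m5}} = {m1, m2, m3, m4, m5}
AG (EX (empty -> start)): greatest fixpoint, start Z0 = {m1, m2, m3, m4, m5}, keep only states in Sat with every successor in Z. Z1 = {m1, m3, m4, m5}; fixed.
Sat(AG (EX (empty -> start))) = {m1, m3, m4, m5}
AF (AG (EX (empty -> start))): least fixpoint, start Z0 = {m1, m3, m4, m5}, add states with every successor in Z. Already a fixed point.
Sat(AF (AG (EX (empty -> start)))) = {m1, m3, m4, m5}
|Sat(AF (AG (EX (empty -> start))))| = |{m1, m3, m4, m5}| = 4.

4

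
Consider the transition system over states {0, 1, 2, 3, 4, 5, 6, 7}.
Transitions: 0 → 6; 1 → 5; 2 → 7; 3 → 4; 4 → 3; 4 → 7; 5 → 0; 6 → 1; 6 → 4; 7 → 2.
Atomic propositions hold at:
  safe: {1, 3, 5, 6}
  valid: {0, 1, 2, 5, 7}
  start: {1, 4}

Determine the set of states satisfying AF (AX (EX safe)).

{0, 1, 3, 5, 6}

Sat(EX safe) = {s : some successor in {1, 3, 5, 6}} = {0, 1, 4, 6}
Sat(AX (EX safe)) = {s : every successor in {0, 1, 4, 6}} = {0, 3, 5, 6}
AF (AX (EX safe)): least fixpoint, start Z0 = {0, 3, 5, 6}, add states with every successor in Z. Z1 = {0, 1, 3, 5, 6}; fixed.
Sat(AF (AX (EX safe))) = {0, 1, 3, 5, 6}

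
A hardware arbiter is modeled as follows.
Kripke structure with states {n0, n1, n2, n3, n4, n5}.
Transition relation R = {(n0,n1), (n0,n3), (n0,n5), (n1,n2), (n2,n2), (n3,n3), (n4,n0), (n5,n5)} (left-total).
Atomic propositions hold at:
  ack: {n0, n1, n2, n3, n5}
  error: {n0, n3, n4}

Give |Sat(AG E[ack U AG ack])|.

5

AG ack: greatest fixpoint, start Z0 = {n0, n1, n2, n3, n5}, keep only states in Sat with every successor in Z. Already a fixed point.
Sat(AG ack) = {n0, n1, n2, n3, n5}
E[ack U AG ack]: least fixpoint, start Z0 = Sat(AG ack) = {n0, n1, n2, n3, n5}, add states in Sat(ack) with some successor in Z. Already a fixed point.
Sat(E[ack U AG ack]) = {n0, n1, n2, n3, n5}
AG E[ack U AG ack]: greatest fixpoint, start Z0 = {n0, n1, n2, n3, n5}, keep only states in Sat with every successor in Z. Already a fixed point.
Sat(AG E[ack U AG ack]) = {n0, n1, n2, n3, n5}
|Sat(AG E[ack U AG ack])| = |{n0, n1, n2, n3, n5}| = 5.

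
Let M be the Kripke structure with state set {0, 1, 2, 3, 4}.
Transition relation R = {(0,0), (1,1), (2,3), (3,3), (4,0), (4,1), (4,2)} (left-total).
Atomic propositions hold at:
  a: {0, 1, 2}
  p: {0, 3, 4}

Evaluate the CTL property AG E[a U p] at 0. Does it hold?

E[a U p]: least fixpoint, start Z0 = Sat(p) = {0, 3, 4}, add states in Sat(a) with some successor in Z. Z1 = {0, 2, 3, 4}; fixed.
Sat(E[a U p]) = {0, 2, 3, 4}
AG E[a U p]: greatest fixpoint, start Z0 = {0, 2, 3, 4}, keep only states in Sat with every successor in Z. Z1 = {0, 2, 3}; fixed.
Sat(AG E[a U p]) = {0, 2, 3}
0 ∈ Sat(AG E[a U p]) = {0, 2, 3}, so the formula holds at 0.

Yes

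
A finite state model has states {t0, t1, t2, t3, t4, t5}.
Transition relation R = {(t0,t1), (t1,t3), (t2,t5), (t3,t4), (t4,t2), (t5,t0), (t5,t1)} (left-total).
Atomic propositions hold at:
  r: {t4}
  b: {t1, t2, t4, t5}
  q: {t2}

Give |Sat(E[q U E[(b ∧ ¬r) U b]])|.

Sat(¬r) = {t0, t1, t2, t3, t5}
Sat(b ∧ ¬r) = {t1, t2, t5}
E[(b ∧ ¬r) U b]: least fixpoint, start Z0 = Sat(b) = {t1, t2, t4, t5}, add states in Sat(b ∧ ¬r) with some successor in Z. Already a fixed point.
Sat(E[(b ∧ ¬r) U b]) = {t1, t2, t4, t5}
E[q U E[(b ∧ ¬r) U b]]: least fixpoint, start Z0 = Sat(E[(b ∧ ¬r) U b]) = {t1, t2, t4, t5}, add states in Sat(q) with some successor in Z. Already a fixed point.
Sat(E[q U E[(b ∧ ¬r) U b]]) = {t1, t2, t4, t5}
|Sat(E[q U E[(b ∧ ¬r) U b]])| = |{t1, t2, t4, t5}| = 4.

4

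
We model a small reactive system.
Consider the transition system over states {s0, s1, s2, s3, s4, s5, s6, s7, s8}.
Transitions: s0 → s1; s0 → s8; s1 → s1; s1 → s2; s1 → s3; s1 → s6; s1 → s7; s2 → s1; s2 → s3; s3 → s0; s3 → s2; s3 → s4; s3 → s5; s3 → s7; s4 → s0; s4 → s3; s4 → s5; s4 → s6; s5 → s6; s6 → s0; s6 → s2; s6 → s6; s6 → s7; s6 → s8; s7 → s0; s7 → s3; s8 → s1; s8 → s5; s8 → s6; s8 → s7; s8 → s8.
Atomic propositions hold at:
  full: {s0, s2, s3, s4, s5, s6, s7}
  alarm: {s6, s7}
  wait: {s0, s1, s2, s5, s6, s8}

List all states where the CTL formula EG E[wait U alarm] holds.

{s0, s1, s2, s5, s6, s7, s8}

E[wait U alarm]: least fixpoint, start Z0 = Sat(alarm) = {s6, s7}, add states in Sat(wait) with some successor in Z. Z1 = {s1, s5, s6, s7, s8}; Z2 = {s0, s1, s2, s5, s6, s7, s8}; fixed.
Sat(E[wait U alarm]) = {s0, s1, s2, s5, s6, s7, s8}
EG E[wait U alarm]: greatest fixpoint, start Z0 = {s0, s1, s2, s5, s6, s7, s8}, keep only states in Sat with some successor in Z. Already a fixed point.
Sat(EG E[wait U alarm]) = {s0, s1, s2, s5, s6, s7, s8}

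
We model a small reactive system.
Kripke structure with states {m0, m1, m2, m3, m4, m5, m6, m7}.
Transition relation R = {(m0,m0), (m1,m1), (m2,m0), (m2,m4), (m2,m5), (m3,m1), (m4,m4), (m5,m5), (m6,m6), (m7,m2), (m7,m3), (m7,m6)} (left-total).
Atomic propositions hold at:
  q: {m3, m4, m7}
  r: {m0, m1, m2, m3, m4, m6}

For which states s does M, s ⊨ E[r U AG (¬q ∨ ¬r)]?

Sat(¬q) = {m0, m1, m2, m5, m6}
Sat(¬r) = {m5, m7}
Sat(¬q ∨ ¬r) = {m0, m1, m2, m5, m6, m7}
AG (¬q ∨ ¬r): greatest fixpoint, start Z0 = {m0, m1, m2, m5, m6, m7}, keep only states in Sat with every successor in Z. Z1 = {m0, m1, m5, m6}; fixed.
Sat(AG (¬q ∨ ¬r)) = {m0, m1, m5, m6}
E[r U AG (¬q ∨ ¬r)]: least fixpoint, start Z0 = Sat(AG (¬q ∨ ¬r)) = {m0, m1, m5, m6}, add states in Sat(r) with some successor in Z. Z1 = {m0, m1, m2, m3, m5, m6}; fixed.
Sat(E[r U AG (¬q ∨ ¬r)]) = {m0, m1, m2, m3, m5, m6}

{m0, m1, m2, m3, m5, m6}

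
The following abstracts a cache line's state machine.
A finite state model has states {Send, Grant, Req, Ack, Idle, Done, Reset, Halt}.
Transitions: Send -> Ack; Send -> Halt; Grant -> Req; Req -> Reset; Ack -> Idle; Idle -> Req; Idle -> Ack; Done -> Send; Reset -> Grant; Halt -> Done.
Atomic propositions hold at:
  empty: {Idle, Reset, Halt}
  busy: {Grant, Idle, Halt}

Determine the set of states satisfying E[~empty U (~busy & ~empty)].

Sat(~empty) = {Send, Grant, Req, Ack, Done}
Sat(~busy) = {Send, Req, Ack, Done, Reset}
Sat(~busy & ~empty) = {Send, Req, Ack, Done}
E[~empty U (~busy & ~empty)]: least fixpoint, start Z0 = Sat((~busy & ~empty)) = {Send, Req, Ack, Done}, add states in Sat(~empty) with some successor in Z. Z1 = {Send, Grant, Req, Ack, Done}; fixed.
Sat(E[~empty U (~busy & ~empty)]) = {Send, Grant, Req, Ack, Done}

{Send, Grant, Req, Ack, Done}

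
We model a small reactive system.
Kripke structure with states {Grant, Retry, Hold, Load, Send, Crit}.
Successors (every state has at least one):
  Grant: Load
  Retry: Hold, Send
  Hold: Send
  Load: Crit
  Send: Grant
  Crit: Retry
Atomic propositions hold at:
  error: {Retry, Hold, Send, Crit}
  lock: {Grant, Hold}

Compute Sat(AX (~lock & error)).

{Hold, Load, Crit}

Sat(~lock) = {Retry, Load, Send, Crit}
Sat(~lock & error) = {Retry, Send, Crit}
Sat(AX (~lock & error)) = {s : every successor in {Retry, Send, Crit}} = {Hold, Load, Crit}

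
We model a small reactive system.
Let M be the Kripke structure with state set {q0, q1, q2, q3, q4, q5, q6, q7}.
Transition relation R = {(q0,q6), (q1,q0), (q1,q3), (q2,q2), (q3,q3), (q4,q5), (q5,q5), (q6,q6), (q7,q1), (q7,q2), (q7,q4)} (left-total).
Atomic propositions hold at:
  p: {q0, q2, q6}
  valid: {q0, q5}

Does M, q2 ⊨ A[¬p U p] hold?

Yes

Sat(¬p) = {q1, q3, q4, q5, q7}
A[¬p U p]: least fixpoint, start Z0 = Sat(p) = {q0, q2, q6}, add states in Sat(¬p) with every successor in Z. Already a fixed point.
Sat(A[¬p U p]) = {q0, q2, q6}
q2 ∈ Sat(A[¬p U p]) = {q0, q2, q6}, so the formula holds at q2.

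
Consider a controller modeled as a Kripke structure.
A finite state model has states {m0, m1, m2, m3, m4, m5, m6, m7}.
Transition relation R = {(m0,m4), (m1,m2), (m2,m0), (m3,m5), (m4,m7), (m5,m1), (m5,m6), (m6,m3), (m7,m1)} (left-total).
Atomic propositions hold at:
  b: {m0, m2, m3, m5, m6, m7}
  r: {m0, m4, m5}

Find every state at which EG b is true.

{m3, m5, m6}

EG b: greatest fixpoint, start Z0 = {m0, m2, m3, m5, m6, m7}, keep only states in Sat with some successor in Z. Z1 = {m2, m3, m5, m6}; Z2 = {m3, m5, m6}; fixed.
Sat(EG b) = {m3, m5, m6}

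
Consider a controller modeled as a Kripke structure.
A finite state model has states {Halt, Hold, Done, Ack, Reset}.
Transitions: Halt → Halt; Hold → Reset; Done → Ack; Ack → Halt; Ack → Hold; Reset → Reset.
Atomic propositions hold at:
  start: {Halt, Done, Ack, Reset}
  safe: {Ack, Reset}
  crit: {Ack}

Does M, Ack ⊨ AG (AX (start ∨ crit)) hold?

No

Sat(start ∨ crit) = {Halt, Done, Ack, Reset}
Sat(AX (start ∨ crit)) = {s : every successor in {Halt, Done, Ack, Reset}} = {Halt, Hold, Done, Reset}
AG (AX (start ∨ crit)): greatest fixpoint, start Z0 = {Halt, Hold, Done, Reset}, keep only states in Sat with every successor in Z. Z1 = {Halt, Hold, Reset}; fixed.
Sat(AG (AX (start ∨ crit))) = {Halt, Hold, Reset}
Ack ∉ Sat(AG (AX (start ∨ crit))) = {Halt, Hold, Reset}, so the formula does not hold at Ack.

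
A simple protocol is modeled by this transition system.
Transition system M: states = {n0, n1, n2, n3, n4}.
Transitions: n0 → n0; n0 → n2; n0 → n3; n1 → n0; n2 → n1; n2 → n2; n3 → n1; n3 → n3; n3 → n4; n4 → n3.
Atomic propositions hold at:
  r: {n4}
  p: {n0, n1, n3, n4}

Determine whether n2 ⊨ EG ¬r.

Sat(¬r) = {n0, n1, n2, n3}
EG ¬r: greatest fixpoint, start Z0 = {n0, n1, n2, n3}, keep only states in Sat with some successor in Z. Already a fixed point.
Sat(EG ¬r) = {n0, n1, n2, n3}
n2 ∈ Sat(EG ¬r) = {n0, n1, n2, n3}, so the formula holds at n2.

Yes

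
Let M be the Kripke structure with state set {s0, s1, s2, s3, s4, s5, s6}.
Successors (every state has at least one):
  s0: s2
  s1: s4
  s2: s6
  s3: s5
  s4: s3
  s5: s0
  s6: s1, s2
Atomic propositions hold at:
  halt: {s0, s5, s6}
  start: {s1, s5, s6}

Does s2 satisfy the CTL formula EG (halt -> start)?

Yes

Sat(halt -> start) = {s1, s2, s3, s4, s5, s6}
EG (halt -> start): greatest fixpoint, start Z0 = {s1, s2, s3, s4, s5, s6}, keep only states in Sat with some successor in Z. Z1 = {s1, s2, s3, s4, s6}; Z2 = {s1, s2, s4, s6}; Z3 = {s1, s2, s6}; Z4 = {s2, s6}; fixed.
Sat(EG (halt -> start)) = {s2, s6}
s2 ∈ Sat(EG (halt -> start)) = {s2, s6}, so the formula holds at s2.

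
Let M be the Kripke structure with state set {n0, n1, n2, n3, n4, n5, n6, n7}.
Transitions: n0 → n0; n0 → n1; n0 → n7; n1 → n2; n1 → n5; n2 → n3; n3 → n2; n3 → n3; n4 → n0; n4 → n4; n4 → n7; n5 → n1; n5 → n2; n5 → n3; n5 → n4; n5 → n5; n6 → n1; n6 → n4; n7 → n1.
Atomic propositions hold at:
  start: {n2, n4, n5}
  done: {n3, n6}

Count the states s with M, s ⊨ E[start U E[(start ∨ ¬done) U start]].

6

Sat(¬done) = {n0, n1, n2, n4, n5, n7}
Sat(start ∨ ¬done) = {n0, n1, n2, n4, n5, n7}
E[(start ∨ ¬done) U start]: least fixpoint, start Z0 = Sat(start) = {n2, n4, n5}, add states in Sat(start ∨ ¬done) with some successor in Z. Z1 = {n1, n2, n4, n5}; Z2 = {n0, n1, n2, n4, n5, n7}; fixed.
Sat(E[(start ∨ ¬done) U start]) = {n0, n1, n2, n4, n5, n7}
E[start U E[(start ∨ ¬done) U start]]: least fixpoint, start Z0 = Sat(E[(start ∨ ¬done) U start]) = {n0, n1, n2, n4, n5, n7}, add states in Sat(start) with some successor in Z. Already a fixed point.
Sat(E[start U E[(start ∨ ¬done) U start]]) = {n0, n1, n2, n4, n5, n7}
|Sat(E[start U E[(start ∨ ¬done) U start]])| = |{n0, n1, n2, n4, n5, n7}| = 6.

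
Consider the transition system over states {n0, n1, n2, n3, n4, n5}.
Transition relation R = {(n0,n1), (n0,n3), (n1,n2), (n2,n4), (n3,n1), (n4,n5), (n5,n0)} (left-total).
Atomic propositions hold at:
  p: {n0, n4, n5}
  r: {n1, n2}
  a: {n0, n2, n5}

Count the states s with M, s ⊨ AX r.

Sat(AX r) = {s : every successor in {n1, n2}} = {n1, n3}
|Sat(AX r)| = |{n1, n3}| = 2.

2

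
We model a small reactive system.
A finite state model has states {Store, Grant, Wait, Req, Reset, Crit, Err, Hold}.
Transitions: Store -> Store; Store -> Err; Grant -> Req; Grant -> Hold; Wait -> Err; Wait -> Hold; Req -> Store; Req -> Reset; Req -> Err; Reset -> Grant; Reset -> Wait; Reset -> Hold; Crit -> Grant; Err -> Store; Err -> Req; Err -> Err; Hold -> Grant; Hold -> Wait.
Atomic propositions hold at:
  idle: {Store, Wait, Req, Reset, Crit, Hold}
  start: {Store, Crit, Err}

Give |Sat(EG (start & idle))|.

Sat(start & idle) = {Store, Crit}
EG (start & idle): greatest fixpoint, start Z0 = {Store, Crit}, keep only states in Sat with some successor in Z. Z1 = {Store}; fixed.
Sat(EG (start & idle)) = {Store}
|Sat(EG (start & idle))| = |{Store}| = 1.

1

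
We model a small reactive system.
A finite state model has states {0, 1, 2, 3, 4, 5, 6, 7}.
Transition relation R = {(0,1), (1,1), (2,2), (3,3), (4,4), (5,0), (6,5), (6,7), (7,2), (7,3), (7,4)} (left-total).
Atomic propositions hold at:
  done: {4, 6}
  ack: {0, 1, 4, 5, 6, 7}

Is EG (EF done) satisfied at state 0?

No

EF done: least fixpoint, start Z0 = {4, 6}, add states with some successor in Z. Z1 = {4, 6, 7}; fixed.
Sat(EF done) = {4, 6, 7}
EG (EF done): greatest fixpoint, start Z0 = {4, 6, 7}, keep only states in Sat with some successor in Z. Already a fixed point.
Sat(EG (EF done)) = {4, 6, 7}
0 ∉ Sat(EG (EF done)) = {4, 6, 7}, so the formula does not hold at 0.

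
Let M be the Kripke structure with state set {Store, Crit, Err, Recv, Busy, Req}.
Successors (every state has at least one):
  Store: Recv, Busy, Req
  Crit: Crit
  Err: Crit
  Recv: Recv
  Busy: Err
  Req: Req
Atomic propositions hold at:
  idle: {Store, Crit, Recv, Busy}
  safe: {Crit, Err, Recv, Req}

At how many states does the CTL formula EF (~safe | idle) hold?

5

Sat(~safe) = {Store, Busy}
Sat(~safe | idle) = {Store, Crit, Recv, Busy}
EF (~safe | idle): least fixpoint, start Z0 = {Store, Crit, Recv, Busy}, add states with some successor in Z. Z1 = {Store, Crit, Err, Recv, Busy}; fixed.
Sat(EF (~safe | idle)) = {Store, Crit, Err, Recv, Busy}
|Sat(EF (~safe | idle))| = |{Store, Crit, Err, Recv, Busy}| = 5.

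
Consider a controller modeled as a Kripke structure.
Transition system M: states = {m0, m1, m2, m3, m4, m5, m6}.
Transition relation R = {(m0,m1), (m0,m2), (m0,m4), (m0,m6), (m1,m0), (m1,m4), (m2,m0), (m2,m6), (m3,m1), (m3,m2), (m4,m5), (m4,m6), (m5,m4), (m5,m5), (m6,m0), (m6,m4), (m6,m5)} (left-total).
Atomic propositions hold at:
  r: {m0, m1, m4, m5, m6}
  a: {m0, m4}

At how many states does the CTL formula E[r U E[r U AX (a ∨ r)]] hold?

6

Sat(a ∨ r) = {m0, m1, m4, m5, m6}
Sat(AX (a ∨ r)) = {s : every successor in {m0, m1, m4, m5, m6}} = {m1, m2, m4, m5, m6}
E[r U AX (a ∨ r)]: least fixpoint, start Z0 = Sat(AX (a ∨ r)) = {m1, m2, m4, m5, m6}, add states in Sat(r) with some successor in Z. Z1 = {m0, m1, m2, m4, m5, m6}; fixed.
Sat(E[r U AX (a ∨ r)]) = {m0, m1, m2, m4, m5, m6}
E[r U E[r U AX (a ∨ r)]]: least fixpoint, start Z0 = Sat(E[r U AX (a ∨ r)]) = {m0, m1, m2, m4, m5, m6}, add states in Sat(r) with some successor in Z. Already a fixed point.
Sat(E[r U E[r U AX (a ∨ r)]]) = {m0, m1, m2, m4, m5, m6}
|Sat(E[r U E[r U AX (a ∨ r)]])| = |{m0, m1, m2, m4, m5, m6}| = 6.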